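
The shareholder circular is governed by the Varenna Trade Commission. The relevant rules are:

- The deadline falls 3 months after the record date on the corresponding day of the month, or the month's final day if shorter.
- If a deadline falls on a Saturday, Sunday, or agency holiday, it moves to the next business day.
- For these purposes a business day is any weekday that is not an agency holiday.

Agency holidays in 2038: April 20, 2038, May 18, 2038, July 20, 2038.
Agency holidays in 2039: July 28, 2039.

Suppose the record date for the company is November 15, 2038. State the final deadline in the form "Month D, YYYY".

February 15, 2039

3 months after November 15, 2038, on the same day of the month, is February 15, 2039.
February 15, 2039 falls on a Tuesday, which is a business day, so no adjustment is needed.
Deadline: February 15, 2039.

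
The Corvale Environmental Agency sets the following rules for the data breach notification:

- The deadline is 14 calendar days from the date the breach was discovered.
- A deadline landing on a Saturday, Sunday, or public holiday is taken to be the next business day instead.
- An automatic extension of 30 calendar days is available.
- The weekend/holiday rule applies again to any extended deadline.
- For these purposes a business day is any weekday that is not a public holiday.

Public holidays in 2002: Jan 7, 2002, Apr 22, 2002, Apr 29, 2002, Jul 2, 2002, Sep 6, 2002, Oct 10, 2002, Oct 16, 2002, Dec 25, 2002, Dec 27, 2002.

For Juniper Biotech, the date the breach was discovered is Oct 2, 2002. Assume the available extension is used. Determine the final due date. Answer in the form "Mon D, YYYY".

Trigger date Oct 2, 2002 + 14 calendar days = Oct 16, 2002.
Because Oct 16, 2002 is a listed holiday, the deadline becomes Oct 17, 2002 (Thursday).
Applying the 30-calendar-day extension: Oct 17, 2002 + 30 days = Nov 16, 2002.
Nov 16, 2002 is a Saturday, so it moves to the next business day, Nov 18, 2002 (Monday).
Final deadline: Nov 18, 2002.

Nov 18, 2002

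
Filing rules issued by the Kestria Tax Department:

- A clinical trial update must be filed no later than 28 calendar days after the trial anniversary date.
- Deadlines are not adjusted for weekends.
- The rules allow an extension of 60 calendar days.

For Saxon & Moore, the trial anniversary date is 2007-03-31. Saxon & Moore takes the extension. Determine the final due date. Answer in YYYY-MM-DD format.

Trigger date 2007-03-31 + 28 calendar days = 2007-04-28.
No adjustment is made for weekends or holidays, so 2007-04-28 stands.
Add the 60 calendar-day extension to 2007-04-28: 2007-06-27.
2007-06-27 falls on a Wednesday. The rules make no weekend/holiday allowance, so it remains 2007-06-27.
Deadline: 2007-06-27.

2007-06-27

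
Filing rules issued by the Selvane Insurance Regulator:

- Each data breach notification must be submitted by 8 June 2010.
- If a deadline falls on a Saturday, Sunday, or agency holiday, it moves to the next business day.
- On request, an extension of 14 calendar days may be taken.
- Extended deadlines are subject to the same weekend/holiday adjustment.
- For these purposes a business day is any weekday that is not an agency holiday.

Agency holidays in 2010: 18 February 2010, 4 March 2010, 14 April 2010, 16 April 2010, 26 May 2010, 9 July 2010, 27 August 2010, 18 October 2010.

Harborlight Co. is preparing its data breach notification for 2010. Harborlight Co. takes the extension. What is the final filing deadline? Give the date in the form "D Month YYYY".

22 June 2010

Start from the fixed due date, 8 June 2010.
8 June 2010 is a Tuesday and not a listed holiday, so it stands.
Add the 14 calendar-day extension to 8 June 2010: 22 June 2010.
22 June 2010 is a Tuesday and not a listed holiday, so it stands.
Deadline: 22 June 2010.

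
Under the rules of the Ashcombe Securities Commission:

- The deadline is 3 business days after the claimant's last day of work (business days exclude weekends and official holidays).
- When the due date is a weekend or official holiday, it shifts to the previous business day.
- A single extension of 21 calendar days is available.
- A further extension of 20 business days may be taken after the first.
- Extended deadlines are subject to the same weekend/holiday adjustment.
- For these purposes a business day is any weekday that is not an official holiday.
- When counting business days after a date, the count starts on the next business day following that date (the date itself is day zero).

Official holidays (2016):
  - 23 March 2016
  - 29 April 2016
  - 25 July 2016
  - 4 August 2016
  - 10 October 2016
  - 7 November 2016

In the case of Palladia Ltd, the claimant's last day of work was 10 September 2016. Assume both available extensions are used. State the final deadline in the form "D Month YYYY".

3 business days after 10 September 2016, excluding weekends and holidays, is 14 September 2016.
14 September 2016 is a Wednesday and not a listed holiday, so it stands.
With the 21-day extension, 14 September 2016 becomes 5 October 2016.
Since 5 October 2016 is a Wednesday and not a holiday, the date is unchanged.
The 20-business-day extension runs from 5 October 2016 to 3 November 2016.
3 November 2016 (Thursday) is already a business day.
Final deadline: 3 November 2016.

3 November 2016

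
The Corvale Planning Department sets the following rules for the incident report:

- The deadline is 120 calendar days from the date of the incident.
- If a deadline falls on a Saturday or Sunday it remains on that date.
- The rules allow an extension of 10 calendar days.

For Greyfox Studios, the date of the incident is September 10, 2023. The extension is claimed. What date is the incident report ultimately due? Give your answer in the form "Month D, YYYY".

Trigger date September 10, 2023 + 120 calendar days = January 8, 2024.
January 8, 2024 is a Monday; no weekend or holiday adjustment applies.
The 10-calendar-day extension moves the deadline from January 8, 2024 to January 18, 2024.
January 18, 2024 is a Thursday; no weekend or holiday adjustment applies.
So the filing is due January 18, 2024.

January 18, 2024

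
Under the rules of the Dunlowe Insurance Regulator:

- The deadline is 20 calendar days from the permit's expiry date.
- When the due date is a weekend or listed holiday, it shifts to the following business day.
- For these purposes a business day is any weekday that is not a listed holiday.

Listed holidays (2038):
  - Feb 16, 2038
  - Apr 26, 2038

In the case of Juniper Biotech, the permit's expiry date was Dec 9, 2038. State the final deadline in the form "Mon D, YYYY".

Dec 29, 2038

Adding 20 calendar days to Dec 9, 2038 gives Dec 29, 2038.
Dec 29, 2038 is a Wednesday and not a listed holiday, so it stands.
Final deadline: Dec 29, 2038.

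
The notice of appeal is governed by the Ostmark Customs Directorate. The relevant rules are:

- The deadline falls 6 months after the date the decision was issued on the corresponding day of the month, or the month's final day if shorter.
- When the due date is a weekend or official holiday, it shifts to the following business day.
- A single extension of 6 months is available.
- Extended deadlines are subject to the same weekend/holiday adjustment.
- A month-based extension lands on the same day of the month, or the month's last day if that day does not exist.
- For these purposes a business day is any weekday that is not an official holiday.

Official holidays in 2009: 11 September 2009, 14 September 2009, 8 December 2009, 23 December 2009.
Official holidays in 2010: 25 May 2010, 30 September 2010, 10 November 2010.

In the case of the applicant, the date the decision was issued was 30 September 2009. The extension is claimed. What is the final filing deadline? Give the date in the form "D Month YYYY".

6 months from 30 September 2009 is 30 March 2010.
Since 30 March 2010 is a Tuesday and not a holiday, the date is unchanged.
The 6 months extension carries 30 March 2010 to 30 September 2010.
30 September 2010 falls on a listed holiday. Rolling to the next business day gives 1 October 2010, a Friday.
Final deadline: 1 October 2010.

1 October 2010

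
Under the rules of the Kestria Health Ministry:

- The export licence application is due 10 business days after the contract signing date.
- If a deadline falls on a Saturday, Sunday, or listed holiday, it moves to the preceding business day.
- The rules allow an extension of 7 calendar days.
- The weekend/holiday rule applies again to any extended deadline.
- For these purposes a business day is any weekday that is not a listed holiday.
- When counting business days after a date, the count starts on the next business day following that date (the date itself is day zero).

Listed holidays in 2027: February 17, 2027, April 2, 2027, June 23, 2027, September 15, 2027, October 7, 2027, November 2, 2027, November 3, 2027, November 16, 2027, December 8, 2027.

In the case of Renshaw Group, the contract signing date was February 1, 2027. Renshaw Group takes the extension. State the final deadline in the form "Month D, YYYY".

10 business days after February 1, 2027, excluding weekends and holidays, is February 15, 2027.
February 15, 2027 falls on a Monday, which is a business day, so no adjustment is needed.
The 7-calendar-day extension moves the deadline from February 15, 2027 to February 22, 2027.
February 22, 2027 is a Monday and not a listed holiday, so it stands.
Deadline: February 22, 2027.

February 22, 2027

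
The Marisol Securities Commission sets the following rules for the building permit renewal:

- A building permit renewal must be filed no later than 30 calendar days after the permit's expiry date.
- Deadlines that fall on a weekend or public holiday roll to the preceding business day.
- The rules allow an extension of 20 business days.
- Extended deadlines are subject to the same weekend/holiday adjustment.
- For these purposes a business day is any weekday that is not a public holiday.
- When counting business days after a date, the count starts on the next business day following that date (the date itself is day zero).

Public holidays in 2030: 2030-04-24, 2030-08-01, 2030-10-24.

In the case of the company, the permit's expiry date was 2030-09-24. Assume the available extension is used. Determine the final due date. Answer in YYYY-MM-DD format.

From 2030-09-24, 30 calendar days later is 2030-10-24.
Because 2030-10-24 is a listed holiday, the deadline becomes 2030-10-23 (Wednesday).
Counting 20 further business days from 2030-10-23 reaches 2030-11-21.
2030-11-21 falls on a Thursday, which is a business day, so no adjustment is needed.
So the filing is due 2030-11-21.

2030-11-21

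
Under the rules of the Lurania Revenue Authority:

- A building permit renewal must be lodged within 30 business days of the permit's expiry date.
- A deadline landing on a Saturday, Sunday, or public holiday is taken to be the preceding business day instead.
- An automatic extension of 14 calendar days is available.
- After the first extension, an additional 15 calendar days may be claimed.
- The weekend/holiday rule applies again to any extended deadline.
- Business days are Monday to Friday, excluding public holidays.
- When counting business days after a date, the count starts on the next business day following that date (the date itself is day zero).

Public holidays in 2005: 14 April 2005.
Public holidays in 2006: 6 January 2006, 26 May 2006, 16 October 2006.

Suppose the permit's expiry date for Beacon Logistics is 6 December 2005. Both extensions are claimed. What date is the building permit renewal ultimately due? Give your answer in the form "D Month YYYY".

16 February 2006

Starting the day after 6 December 2005 and counting 30 business days lands on 18 January 2006.
18 January 2006 is a Wednesday and not a listed holiday, so it stands.
Applying the 14-calendar-day extension: 18 January 2006 + 14 days = 1 February 2006.
1 February 2006 is a Wednesday and not a listed holiday, so it stands.
With the 15-day extension, 1 February 2006 becomes 16 February 2006.
Since 16 February 2006 is a Thursday and not a holiday, the date is unchanged.
So the filing is due 16 February 2006.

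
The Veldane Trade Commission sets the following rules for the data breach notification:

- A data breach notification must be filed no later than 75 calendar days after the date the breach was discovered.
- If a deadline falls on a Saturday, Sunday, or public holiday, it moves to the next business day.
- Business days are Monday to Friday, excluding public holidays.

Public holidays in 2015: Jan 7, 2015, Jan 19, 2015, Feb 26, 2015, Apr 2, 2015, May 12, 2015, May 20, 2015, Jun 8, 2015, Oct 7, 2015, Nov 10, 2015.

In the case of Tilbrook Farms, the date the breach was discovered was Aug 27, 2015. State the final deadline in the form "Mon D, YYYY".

Trigger date Aug 27, 2015 + 75 calendar days = Nov 10, 2015.
Nov 10, 2015 falls on a listed holiday. Rolling to the next business day gives Nov 11, 2015, a Wednesday.
Final deadline: Nov 11, 2015.

Nov 11, 2015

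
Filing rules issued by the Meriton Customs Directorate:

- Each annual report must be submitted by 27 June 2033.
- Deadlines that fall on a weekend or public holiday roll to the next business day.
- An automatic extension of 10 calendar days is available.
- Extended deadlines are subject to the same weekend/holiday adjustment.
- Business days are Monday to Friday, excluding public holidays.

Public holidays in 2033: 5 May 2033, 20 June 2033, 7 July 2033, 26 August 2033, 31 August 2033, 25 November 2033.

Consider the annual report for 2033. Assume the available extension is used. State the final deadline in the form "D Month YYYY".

The stated deadline is 27 June 2033.
27 June 2033 (Monday) is already a business day.
The 10-calendar-day extension moves the deadline from 27 June 2033 to 7 July 2033.
7 July 2033 is a listed holiday, so it moves to the next business day, 8 July 2033 (Friday).
So the filing is due 8 July 2033.

8 July 2033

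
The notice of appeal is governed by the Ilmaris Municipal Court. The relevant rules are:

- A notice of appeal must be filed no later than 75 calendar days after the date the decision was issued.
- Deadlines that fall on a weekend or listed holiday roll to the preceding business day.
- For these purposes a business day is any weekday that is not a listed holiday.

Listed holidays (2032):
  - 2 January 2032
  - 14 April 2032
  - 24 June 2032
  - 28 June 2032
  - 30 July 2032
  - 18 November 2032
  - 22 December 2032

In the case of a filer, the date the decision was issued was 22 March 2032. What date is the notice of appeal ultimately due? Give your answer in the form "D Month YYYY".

4 June 2032

75 calendar days after 22 March 2032 is 5 June 2032.
5 June 2032 is a Saturday, so it moves to the preceding business day, 4 June 2032 (Friday).
Final deadline: 4 June 2032.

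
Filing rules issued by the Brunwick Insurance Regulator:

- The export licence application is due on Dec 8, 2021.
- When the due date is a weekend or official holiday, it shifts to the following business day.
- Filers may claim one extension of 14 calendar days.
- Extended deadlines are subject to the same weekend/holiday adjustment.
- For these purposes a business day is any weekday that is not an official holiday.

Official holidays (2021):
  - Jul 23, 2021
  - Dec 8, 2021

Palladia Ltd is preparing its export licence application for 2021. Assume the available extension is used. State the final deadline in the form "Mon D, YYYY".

Dec 23, 2021

Start from the fixed due date, Dec 8, 2021.
Dec 8, 2021 is a listed holiday; the next business day is Dec 9, 2021 (Thursday).
Applying the 14-calendar-day extension: Dec 9, 2021 + 14 days = Dec 23, 2021.
Since Dec 23, 2021 is a Thursday and not a holiday, the date is unchanged.
So the filing is due Dec 23, 2021.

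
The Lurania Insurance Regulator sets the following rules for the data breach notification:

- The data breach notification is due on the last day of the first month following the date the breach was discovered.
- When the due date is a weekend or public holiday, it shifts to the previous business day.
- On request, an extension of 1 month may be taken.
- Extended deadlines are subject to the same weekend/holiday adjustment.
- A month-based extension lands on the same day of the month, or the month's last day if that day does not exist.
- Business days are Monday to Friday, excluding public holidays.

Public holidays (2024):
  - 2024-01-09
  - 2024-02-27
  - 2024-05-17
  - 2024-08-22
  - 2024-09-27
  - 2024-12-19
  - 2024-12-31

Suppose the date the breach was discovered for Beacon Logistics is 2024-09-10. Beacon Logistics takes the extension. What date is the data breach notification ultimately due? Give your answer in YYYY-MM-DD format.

1 month after 2024-09-10 falls in October 2024; the last day of that month is 2024-10-31.
Since 2024-10-31 is a Thursday and not a holiday, the date is unchanged.
Applying the 1 month extension: 1 month after 2024-10-31 is 2024-11-30 (day 31 does not exist in November, so the month's last day is used).
2024-11-30 is a Saturday; the preceding business day is 2024-11-29 (Friday).
The final due date is 2024-11-29.

2024-11-29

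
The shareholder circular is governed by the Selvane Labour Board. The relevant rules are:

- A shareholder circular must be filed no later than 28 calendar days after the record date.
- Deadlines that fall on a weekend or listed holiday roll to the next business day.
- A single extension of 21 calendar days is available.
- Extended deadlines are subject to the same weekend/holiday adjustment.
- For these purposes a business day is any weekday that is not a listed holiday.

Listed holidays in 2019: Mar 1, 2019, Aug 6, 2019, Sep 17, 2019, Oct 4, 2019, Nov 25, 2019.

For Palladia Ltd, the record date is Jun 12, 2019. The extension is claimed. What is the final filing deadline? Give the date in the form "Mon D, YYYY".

Jul 31, 2019

28 calendar days after Jun 12, 2019 is Jul 10, 2019.
Jul 10, 2019 falls on a Wednesday, which is a business day, so no adjustment is needed.
The 21-calendar-day extension moves the deadline from Jul 10, 2019 to Jul 31, 2019.
Since Jul 31, 2019 is a Wednesday and not a holiday, the date is unchanged.
Final deadline: Jul 31, 2019.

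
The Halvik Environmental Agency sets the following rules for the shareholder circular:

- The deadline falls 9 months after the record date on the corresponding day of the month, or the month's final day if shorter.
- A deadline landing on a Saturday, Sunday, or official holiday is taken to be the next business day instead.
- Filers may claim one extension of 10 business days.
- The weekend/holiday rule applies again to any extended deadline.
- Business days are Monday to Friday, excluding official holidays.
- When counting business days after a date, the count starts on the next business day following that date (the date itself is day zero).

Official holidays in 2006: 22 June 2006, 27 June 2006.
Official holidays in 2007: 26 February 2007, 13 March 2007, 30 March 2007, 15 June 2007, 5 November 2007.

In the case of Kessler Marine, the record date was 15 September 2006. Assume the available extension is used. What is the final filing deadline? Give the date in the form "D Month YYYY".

2 July 2007

9 months from 15 September 2006 is 15 June 2007.
15 June 2007 falls on a listed holiday. Rolling to the next business day gives 18 June 2007, a Monday.
The 10-business-day extension runs from 18 June 2007 to 2 July 2007.
Since 2 July 2007 is a Monday and not a holiday, the date is unchanged.
The final due date is 2 July 2007.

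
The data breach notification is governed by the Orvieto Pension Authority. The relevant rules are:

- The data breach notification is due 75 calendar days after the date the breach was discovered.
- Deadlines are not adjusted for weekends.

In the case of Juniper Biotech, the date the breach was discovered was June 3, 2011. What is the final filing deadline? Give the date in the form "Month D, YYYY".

From June 3, 2011, 75 calendar days later is August 17, 2011.
No adjustment is made for weekends or holidays, so August 17, 2011 stands.
Deadline: August 17, 2011.

August 17, 2011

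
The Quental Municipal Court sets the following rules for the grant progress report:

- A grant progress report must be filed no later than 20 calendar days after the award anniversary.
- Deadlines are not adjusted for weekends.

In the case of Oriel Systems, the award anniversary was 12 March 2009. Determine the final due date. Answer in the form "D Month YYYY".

1 April 2009

From 12 March 2009, 20 calendar days later is 1 April 2009.
1 April 2009 falls on a Wednesday. The rules make no weekend/holiday allowance, so it remains 1 April 2009.
Final deadline: 1 April 2009.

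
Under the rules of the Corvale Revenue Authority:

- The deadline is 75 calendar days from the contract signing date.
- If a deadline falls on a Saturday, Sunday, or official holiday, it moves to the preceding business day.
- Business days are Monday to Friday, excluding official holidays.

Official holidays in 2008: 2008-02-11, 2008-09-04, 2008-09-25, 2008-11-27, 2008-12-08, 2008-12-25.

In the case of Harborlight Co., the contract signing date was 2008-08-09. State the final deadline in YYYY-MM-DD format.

2008-10-23

Trigger date 2008-08-09 + 75 calendar days = 2008-10-23.
2008-10-23 falls on a Thursday, which is a business day, so no adjustment is needed.
Deadline: 2008-10-23.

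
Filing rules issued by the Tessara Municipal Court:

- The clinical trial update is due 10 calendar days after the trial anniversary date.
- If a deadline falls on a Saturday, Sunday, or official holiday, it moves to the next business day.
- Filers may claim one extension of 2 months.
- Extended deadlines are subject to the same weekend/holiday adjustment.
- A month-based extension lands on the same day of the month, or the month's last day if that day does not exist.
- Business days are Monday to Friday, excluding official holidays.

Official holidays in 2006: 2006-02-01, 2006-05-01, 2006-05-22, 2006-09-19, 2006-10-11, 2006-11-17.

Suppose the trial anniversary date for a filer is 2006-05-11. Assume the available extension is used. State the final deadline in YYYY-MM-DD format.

From 2006-05-11, 10 calendar days later is 2006-05-21.
2006-05-21 is a Sunday; the next business day is 2006-05-23 (Tuesday).
The 2 months extension carries 2006-05-23 to 2006-07-23.
2006-07-23 is a Sunday, so it moves to the next business day, 2006-07-24 (Monday).
The final due date is 2006-07-24.

2006-07-24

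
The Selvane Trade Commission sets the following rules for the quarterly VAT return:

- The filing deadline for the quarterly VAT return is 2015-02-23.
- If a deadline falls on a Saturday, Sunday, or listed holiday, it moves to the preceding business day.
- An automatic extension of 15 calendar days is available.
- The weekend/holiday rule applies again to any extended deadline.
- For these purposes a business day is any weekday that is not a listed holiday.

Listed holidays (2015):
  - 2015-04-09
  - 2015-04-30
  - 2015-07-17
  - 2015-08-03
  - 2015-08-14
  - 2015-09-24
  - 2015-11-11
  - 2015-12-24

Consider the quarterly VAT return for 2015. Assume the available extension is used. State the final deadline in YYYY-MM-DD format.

Start from the fixed due date, 2015-02-23.
2015-02-23 (Monday) is already a business day.
Add the 15 calendar-day extension to 2015-02-23: 2015-03-10.
Since 2015-03-10 is a Tuesday and not a holiday, the date is unchanged.
Final deadline: 2015-03-10.

2015-03-10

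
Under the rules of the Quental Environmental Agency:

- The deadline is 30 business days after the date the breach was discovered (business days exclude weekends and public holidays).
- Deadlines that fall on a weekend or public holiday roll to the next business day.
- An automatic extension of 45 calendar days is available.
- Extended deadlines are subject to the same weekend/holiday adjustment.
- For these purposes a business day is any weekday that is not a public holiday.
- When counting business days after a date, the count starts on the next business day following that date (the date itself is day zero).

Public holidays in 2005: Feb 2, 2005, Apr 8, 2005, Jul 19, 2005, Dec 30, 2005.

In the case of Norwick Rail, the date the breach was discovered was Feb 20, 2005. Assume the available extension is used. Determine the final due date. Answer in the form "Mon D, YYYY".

May 16, 2005

Counting 30 business days after Feb 20, 2005 (skipping weekends and listed holidays) reaches Apr 1, 2005.
Apr 1, 2005 falls on a Friday, which is a business day, so no adjustment is needed.
With the 45-day extension, Apr 1, 2005 becomes May 16, 2005.
May 16, 2005 (Monday) is already a business day.
Deadline: May 16, 2005.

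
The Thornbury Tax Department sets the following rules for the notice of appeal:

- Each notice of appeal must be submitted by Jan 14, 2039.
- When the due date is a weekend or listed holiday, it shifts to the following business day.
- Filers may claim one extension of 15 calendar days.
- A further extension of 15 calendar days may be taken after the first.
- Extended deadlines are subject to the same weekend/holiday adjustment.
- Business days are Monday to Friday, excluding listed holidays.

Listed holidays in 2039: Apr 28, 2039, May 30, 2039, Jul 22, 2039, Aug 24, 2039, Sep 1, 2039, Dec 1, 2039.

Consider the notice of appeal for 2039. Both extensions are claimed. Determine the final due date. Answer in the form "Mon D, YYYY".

Feb 15, 2039

Start from the fixed due date, Jan 14, 2039.
Jan 14, 2039 (Friday) is already a business day.
With the 15-day extension, Jan 14, 2039 becomes Jan 29, 2039.
Jan 29, 2039 is a Saturday, so it moves to the next business day, Jan 31, 2039 (Monday).
The 15-calendar-day extension moves the deadline from Jan 31, 2039 to Feb 15, 2039.
Since Feb 15, 2039 is a Tuesday and not a holiday, the date is unchanged.
Deadline: Feb 15, 2039.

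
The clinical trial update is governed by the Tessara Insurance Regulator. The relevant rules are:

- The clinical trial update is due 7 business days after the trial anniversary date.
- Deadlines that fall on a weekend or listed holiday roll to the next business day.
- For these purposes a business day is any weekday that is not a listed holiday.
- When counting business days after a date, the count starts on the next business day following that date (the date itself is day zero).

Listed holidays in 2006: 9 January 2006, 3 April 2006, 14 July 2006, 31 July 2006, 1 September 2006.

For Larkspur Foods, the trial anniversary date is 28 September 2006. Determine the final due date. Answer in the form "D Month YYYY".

9 October 2006

Counting 7 business days after 28 September 2006 (skipping weekends and listed holidays) reaches 9 October 2006.
9 October 2006 falls on a Monday, which is a business day, so no adjustment is needed.
Deadline: 9 October 2006.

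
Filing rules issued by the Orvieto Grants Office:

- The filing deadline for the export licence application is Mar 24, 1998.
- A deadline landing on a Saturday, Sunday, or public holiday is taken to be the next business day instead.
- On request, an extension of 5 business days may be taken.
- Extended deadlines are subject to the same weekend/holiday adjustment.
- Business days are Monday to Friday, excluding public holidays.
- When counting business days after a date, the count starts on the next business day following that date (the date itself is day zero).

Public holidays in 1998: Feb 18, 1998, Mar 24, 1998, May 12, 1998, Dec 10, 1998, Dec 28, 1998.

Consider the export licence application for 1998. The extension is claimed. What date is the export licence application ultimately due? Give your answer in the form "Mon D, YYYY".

Apr 1, 1998

The stated deadline is Mar 24, 1998.
Because Mar 24, 1998 is a listed holiday, the deadline becomes Mar 25, 1998 (Wednesday).
Applying the 5-business-day extension: 5 business days after Mar 25, 1998 is Apr 1, 1998.
Apr 1, 1998 falls on a Wednesday, which is a business day, so no adjustment is needed.
So the filing is due Apr 1, 1998.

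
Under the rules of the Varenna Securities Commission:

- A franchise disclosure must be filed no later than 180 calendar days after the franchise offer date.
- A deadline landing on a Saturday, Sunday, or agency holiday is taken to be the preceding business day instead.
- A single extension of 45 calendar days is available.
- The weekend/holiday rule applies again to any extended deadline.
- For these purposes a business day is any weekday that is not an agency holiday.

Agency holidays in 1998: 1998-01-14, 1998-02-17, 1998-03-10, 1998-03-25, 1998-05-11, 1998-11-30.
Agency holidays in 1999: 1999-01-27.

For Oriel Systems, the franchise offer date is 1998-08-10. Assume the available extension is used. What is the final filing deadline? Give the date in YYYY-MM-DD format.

180 calendar days after 1998-08-10 is 1999-02-06.
Because 1999-02-06 is a Saturday, the deadline becomes 1999-02-05 (Friday).
With the 45-day extension, 1999-02-05 becomes 1999-03-22.
1999-03-22 falls on a Monday, which is a business day, so no adjustment is needed.
So the filing is due 1999-03-22.

1999-03-22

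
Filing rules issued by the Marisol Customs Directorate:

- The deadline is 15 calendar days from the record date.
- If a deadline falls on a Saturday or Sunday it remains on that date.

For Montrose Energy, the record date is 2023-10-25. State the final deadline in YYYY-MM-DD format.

Trigger date 2023-10-25 + 15 calendar days = 2023-11-09.
2023-11-09 falls on a Thursday. The rules make no weekend/holiday allowance, so it remains 2023-11-09.
The final due date is 2023-11-09.

2023-11-09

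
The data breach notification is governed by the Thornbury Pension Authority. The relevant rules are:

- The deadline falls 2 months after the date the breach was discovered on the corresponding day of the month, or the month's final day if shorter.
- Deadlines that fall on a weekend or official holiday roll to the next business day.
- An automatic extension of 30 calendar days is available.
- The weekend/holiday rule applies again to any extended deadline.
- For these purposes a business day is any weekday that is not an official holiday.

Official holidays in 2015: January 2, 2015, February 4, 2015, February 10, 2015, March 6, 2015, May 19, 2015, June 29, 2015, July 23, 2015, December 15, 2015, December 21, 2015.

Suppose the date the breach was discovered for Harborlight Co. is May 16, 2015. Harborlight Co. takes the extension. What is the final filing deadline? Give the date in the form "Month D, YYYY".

2 months from May 16, 2015 is July 16, 2015.
July 16, 2015 (Thursday) is already a business day.
Add the 30 calendar-day extension to July 16, 2015: August 15, 2015.
August 15, 2015 is a Saturday, so it moves to the next business day, August 17, 2015 (Monday).
So the filing is due August 17, 2015.

August 17, 2015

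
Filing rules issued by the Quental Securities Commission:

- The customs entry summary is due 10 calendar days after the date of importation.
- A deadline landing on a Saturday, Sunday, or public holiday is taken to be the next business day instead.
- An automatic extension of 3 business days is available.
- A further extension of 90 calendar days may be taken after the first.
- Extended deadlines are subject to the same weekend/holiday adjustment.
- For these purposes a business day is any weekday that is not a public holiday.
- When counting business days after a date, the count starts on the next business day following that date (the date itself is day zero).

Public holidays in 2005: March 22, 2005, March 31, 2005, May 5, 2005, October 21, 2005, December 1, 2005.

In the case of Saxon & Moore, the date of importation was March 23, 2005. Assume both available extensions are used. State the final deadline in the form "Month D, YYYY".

July 6, 2005

Adding 10 calendar days to March 23, 2005 gives April 2, 2005.
April 2, 2005 falls on a Saturday. Rolling to the next business day gives April 4, 2005, a Monday.
Counting 3 further business days from April 4, 2005 reaches April 7, 2005.
April 7, 2005 is a Thursday and not a listed holiday, so it stands.
Add the 90 calendar-day extension to April 7, 2005: July 6, 2005.
Since July 6, 2005 is a Wednesday and not a holiday, the date is unchanged.
The final due date is July 6, 2005.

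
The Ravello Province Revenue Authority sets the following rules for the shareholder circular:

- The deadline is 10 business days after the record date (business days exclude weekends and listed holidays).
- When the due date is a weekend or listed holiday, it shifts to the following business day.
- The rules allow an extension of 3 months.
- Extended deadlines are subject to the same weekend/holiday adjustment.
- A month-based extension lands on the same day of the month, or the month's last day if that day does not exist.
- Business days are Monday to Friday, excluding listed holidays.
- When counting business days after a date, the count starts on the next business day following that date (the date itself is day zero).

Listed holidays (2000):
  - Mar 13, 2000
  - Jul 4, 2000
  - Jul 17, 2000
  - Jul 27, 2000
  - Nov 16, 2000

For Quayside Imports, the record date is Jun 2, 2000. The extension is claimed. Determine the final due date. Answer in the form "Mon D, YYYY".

Starting the day after Jun 2, 2000 and counting 10 business days lands on Jun 16, 2000.
Jun 16, 2000 is a Friday and not a listed holiday, so it stands.
Applying the 3 months extension: 3 months after Jun 16, 2000 is Sep 16, 2000.
Sep 16, 2000 falls on a Saturday. Rolling to the next business day gives Sep 18, 2000, a Monday.
So the filing is due Sep 18, 2000.

Sep 18, 2000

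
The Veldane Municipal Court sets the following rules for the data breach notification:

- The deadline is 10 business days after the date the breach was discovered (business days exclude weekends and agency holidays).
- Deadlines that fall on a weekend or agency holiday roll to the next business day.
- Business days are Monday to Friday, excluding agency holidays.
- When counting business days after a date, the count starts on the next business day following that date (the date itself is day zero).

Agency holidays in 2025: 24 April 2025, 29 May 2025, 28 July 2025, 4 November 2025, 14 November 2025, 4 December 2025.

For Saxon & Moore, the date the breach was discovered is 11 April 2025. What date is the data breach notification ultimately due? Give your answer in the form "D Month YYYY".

28 April 2025

Starting the day after 11 April 2025 and counting 10 business days lands on 28 April 2025.
28 April 2025 is a Monday and not a listed holiday, so it stands.
So the filing is due 28 April 2025.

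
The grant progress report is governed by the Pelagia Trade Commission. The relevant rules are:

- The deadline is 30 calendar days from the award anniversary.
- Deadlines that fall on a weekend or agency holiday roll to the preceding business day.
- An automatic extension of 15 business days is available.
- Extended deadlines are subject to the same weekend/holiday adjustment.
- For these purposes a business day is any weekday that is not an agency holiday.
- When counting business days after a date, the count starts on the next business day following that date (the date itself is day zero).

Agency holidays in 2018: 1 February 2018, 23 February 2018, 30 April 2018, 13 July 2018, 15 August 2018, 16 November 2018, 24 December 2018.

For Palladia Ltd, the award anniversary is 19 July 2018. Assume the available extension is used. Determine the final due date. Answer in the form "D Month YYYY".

7 September 2018

Adding 30 calendar days to 19 July 2018 gives 18 August 2018.
18 August 2018 is a Saturday, so it moves to the preceding business day, 17 August 2018 (Friday).
Counting 15 further business days from 17 August 2018 reaches 7 September 2018.
Since 7 September 2018 is a Friday and not a holiday, the date is unchanged.
The final due date is 7 September 2018.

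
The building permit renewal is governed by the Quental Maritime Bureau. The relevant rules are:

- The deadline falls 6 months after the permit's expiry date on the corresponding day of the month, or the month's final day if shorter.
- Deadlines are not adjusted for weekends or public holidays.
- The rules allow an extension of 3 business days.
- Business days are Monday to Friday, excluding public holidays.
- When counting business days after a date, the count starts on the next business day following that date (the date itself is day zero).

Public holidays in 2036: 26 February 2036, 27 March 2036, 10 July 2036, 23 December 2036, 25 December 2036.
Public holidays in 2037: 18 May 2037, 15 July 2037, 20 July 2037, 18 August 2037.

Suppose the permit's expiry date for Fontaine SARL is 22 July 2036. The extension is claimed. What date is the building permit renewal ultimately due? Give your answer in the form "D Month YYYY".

27 January 2037

Moving 6 months forward from 22 July 2036 on the corresponding day gives 22 January 2037.
22 January 2037 is a Thursday; no weekend or holiday adjustment applies.
Applying the 3-business-day extension: 3 business days after 22 January 2037 is 27 January 2037.
27 January 2037 is a Tuesday; no weekend or holiday adjustment applies.
So the filing is due 27 January 2037.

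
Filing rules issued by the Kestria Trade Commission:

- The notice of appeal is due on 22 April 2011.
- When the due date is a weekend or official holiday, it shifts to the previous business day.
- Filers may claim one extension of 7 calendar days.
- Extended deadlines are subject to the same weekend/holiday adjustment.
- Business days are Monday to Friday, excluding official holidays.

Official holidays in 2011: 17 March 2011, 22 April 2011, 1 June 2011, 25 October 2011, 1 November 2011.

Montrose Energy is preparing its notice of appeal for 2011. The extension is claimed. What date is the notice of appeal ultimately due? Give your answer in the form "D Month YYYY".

28 April 2011

The stated deadline is 22 April 2011.
22 April 2011 is a listed holiday, so it moves to the preceding business day, 21 April 2011 (Thursday).
Applying the 7-calendar-day extension: 21 April 2011 + 7 days = 28 April 2011.
Since 28 April 2011 is a Thursday and not a holiday, the date is unchanged.
Deadline: 28 April 2011.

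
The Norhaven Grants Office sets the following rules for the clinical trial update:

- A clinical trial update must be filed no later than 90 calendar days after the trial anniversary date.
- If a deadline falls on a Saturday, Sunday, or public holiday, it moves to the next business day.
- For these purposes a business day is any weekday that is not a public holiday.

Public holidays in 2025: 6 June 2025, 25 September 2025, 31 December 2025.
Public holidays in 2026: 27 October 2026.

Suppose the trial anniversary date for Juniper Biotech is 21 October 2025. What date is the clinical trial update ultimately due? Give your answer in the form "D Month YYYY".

19 January 2026

Trigger date 21 October 2025 + 90 calendar days = 19 January 2026.
19 January 2026 falls on a Monday, which is a business day, so no adjustment is needed.
So the filing is due 19 January 2026.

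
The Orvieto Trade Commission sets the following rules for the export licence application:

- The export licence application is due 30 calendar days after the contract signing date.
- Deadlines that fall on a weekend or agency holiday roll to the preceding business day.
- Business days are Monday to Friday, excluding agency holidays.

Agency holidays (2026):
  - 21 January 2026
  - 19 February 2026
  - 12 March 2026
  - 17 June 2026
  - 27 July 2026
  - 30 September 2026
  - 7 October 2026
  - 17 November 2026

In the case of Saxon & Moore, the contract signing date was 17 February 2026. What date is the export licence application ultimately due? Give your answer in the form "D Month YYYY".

Trigger date 17 February 2026 + 30 calendar days = 19 March 2026.
19 March 2026 (Thursday) is already a business day.
Final deadline: 19 March 2026.

19 March 2026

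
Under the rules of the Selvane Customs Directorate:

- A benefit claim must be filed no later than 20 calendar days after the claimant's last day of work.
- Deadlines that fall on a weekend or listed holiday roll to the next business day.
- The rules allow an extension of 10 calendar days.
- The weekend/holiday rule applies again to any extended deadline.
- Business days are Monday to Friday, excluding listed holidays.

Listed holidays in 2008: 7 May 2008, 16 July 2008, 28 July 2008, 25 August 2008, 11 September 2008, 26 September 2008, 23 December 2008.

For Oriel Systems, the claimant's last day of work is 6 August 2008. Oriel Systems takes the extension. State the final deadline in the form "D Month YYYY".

From 6 August 2008, 20 calendar days later is 26 August 2008.
26 August 2008 is a Tuesday and not a listed holiday, so it stands.
Applying the 10-calendar-day extension: 26 August 2008 + 10 days = 5 September 2008.
5 September 2008 falls on a Friday, which is a business day, so no adjustment is needed.
Final deadline: 5 September 2008.

5 September 2008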